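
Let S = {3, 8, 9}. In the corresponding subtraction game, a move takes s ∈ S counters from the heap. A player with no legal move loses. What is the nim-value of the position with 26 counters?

1

G(0) = 0
G(1) = mex{} = 0
G(2) = mex{} = 0
G(3) = mex{0} = 1
G(4) = mex{0} = 1
G(5) = mex{0} = 1
G(6) = mex{1} = 0
G(7) = mex{1} = 0
G(8) = mex{1,0} = 2
G(9) = mex{0,0,0} = 1
G(10) = mex{0,0,0} = 1
G(11) = mex{2,1,0} = 3
G(12) = mex{1,1,1} = 0
G(13) = mex{1,1,1} = 0
G(14) = mex{3,0,1} = 2
G(15) = mex{0,0,0} = 1
G(16) = mex{0,2,0} = 1
G(17) = mex{2,1,2} = 0
G(18) = mex{1,1,1} = 0
G(19) = mex{1,3,1} = 0
G(20) = mex{0,0,3} = 1
G(21) = mex{0,0,0} = 1
G(22) = mex{0,2,0} = 1
G(23) = mex{1,1,2} = 0
G(24) = mex{1,1,1} = 0
G(25) = mex{1,0,1} = 2
G(26) = mex{0,0,0} = 1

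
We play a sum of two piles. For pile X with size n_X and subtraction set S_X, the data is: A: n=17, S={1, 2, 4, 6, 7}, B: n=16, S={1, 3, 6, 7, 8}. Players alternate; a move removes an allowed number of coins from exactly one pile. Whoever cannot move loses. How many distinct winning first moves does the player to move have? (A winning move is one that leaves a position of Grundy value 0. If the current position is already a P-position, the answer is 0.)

0

Pile A, S = {1, 2, 4, 6, 7}:
n :  0  1  2  3  4  5  6  7  8  9 10 11 12 13 14 15 16 17
G :  0  1  2  0  1  2  3  4  0  1  2  0  1  2  3  4  0  1
G_A(17) = 1.
Pile B, S = {1, 3, 6, 7, 8}:
G(0) = 0
G(1) = mex{0} = 1
G(2) = mex{1} = 0
G(3) = mex{0,0} = 1
G(4) = mex{1,1} = 0
G(5) = mex{0,0} = 1
G(6) = mex{1,1,0} = 2
G(7) = mex{2,0,1,0} = 3
G(8) = mex{3,1,0,1,0} = 2
G(9) = mex{2,2,1,0,1} = 3
G(10) = mex{3,3,0,1,0} = 2
G(11) = mex{2,2,1,0,1} = 3
G(12) = mex{3,3,2,1,0} = 4
G(13) = mex{4,2,3,2,1} = 0
G(14) = mex{0,3,2,3,2} = 1
G(15) = mex{1,4,3,2,3} = 0
G(16) = mex{0,0,2,3,2} = 1
G_B(16) = 1.
Combined Grundy value = 1 ⊕ 1 = 0.
A winning move leaves total XOR = 0, i.e. changes one component's Grundy value g to g ⊕ X where X is the current total.
Pile A: target g' = 1⊕0 = 1, but every legal move changes the Grundy value (mex property), so 0 moves.
Pile B: target g' = 1⊕0 = 1, but every legal move changes the Grundy value (mex property), so 0 moves.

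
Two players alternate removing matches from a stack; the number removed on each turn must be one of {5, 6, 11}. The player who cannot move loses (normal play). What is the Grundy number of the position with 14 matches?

2

G(0) = 0
G(1) = mex{} = 0
G(2) = mex{} = 0
G(3) = mex{} = 0
G(4) = mex{} = 0
G(5) = mex{0} = 1
G(6) = mex{0,0} = 1
G(7) = mex{0,0} = 1
G(8) = mex{0,0} = 1
G(9) = mex{0,0} = 1
G(10) = mex{1,0} = 2
G(11) = mex{1,1,0} = 2
G(12) = mex{1,1,0} = 2
G(13) = mex{1,1,0} = 2
G(14) = mex{1,1,0} = 2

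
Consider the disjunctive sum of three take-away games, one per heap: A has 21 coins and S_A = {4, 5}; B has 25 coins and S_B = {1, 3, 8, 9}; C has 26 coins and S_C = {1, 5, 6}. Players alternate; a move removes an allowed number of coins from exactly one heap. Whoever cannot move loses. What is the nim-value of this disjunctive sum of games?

Heap A, S = {4, 5}:
G(0) = 0
G(1) = mex{} = 0
G(2) = mex{} = 0
G(3) = mex{} = 0
G(4) = mex{0} = 1
G(5) = mex{0,0} = 1
G(6) = mex{0,0} = 1
G(7) = mex{0,0} = 1
G(8) = mex{1,0} = 2
G(9) = mex{1,1} = 0
G(10) = mex{1,1} = 0
G(11) = mex{1,1} = 0
G(12) = mex{2,1} = 0
G(13) = mex{0,2} = 1
G(14) = mex{0,0} = 1
G(15) = mex{0,0} = 1
G(16) = mex{0,0} = 1
G(17) = mex{1,0} = 2
G(18) = mex{1,1} = 0
G(19) = mex{1,1} = 0
G(20) = mex{1,1} = 0
G(21) = mex{2,1} = 0
G_A(21) = 0.
Heap B, S = {1, 3, 8, 9}:
n :  0  1  2  3  4  5  6  7  8  9 10 11 12 13 14 15 16 17 18 19 20 21 22 23 24 25
G :  0  1  0  1  0  1  0  1  2  3  2  3  2  3  2  3  0  1  0  1  0  1  0  1  2  3
G_B(25) = 3.
Heap C, S = {1, 5, 6}:
n :  0  1  2  3  4  5  6  7  8  9 10 11 12 13 14 15 16 17 18 19 20 21 22 23 24 25 26
G :  0  1  0  1  0  1  2  3  2  3  2  0  1  0  1  0  1  2  3  2  3  2  0  1  0  1  0
G_C(26) = 0.
Combined Grundy value = 0 ⊕ 3 ⊕ 0 = 3.

3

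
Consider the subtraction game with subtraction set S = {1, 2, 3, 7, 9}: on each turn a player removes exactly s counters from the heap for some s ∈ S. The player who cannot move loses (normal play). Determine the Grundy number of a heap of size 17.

1

n :  0  1  2  3  4  5  6  7  8  9 10 11 12 13 14 15 16 17
G :  0  1  2  3  0  1  2  3  0  1  2  3  0  1  2  3  0  1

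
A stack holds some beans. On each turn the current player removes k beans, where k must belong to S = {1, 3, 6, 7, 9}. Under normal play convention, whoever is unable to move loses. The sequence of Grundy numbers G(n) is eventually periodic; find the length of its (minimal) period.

12

n :  0  1  2  3  4  5  6  7  8  9 10 11 12 13 14 15 16 17 18 19 20 21 22 23 24 25
G :  0  1  0  1  0  1  2  3  2  3  2  3  0  1  0  1  0  1  2  3  2  3  2  3  0  1
G(n+12) = G(n) holds for n = 0,…,8 (a full window of length max(S) = 9), so the sequence is purely periodic with period 12.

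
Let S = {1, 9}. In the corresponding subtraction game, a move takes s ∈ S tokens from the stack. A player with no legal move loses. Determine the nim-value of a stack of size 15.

1

G(0) = 0
G(1) = mex{0} = 1
G(2) = mex{1} = 0
G(3) = mex{0} = 1
G(4) = mex{1} = 0
G(5) = mex{0} = 1
G(6) = mex{1} = 0
G(7) = mex{0} = 1
G(8) = mex{1} = 0
G(9) = mex{0,0} = 1
G(10) = mex{1,1} = 0
G(11) = mex{0,0} = 1
G(12) = mex{1,1} = 0
G(13) = mex{0,0} = 1
G(14) = mex{1,1} = 0
G(15) = mex{0,0} = 1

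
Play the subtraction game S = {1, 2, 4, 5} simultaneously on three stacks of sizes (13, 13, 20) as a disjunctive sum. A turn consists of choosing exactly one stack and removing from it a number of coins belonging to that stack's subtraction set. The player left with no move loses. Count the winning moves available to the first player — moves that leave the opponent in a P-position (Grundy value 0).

All stacks use S = {1, 2, 4, 5}:
G(0) = 0
G(1) = mex{0} = 1
G(2) = mex{1,0} = 2
G(3) = mex{2,1} = 0
G(4) = mex{0,2,0} = 1
G(5) = mex{1,0,1,0} = 2
G(6) = mex{2,1,2,1} = 0
G(7) = mex{0,2,0,2} = 1
G(8) = mex{1,0,1,0} = 2
G(9) = mex{2,1,2,1} = 0
G(10) = mex{0,2,0,2} = 1
G(11) = mex{1,0,1,0} = 2
G(12) = mex{2,1,2,1} = 0
G(13) = mex{0,2,0,2} = 1
G(14) = mex{1,0,1,0} = 2
G(15) = mex{2,1,2,1} = 0
G(16) = mex{0,2,0,2} = 1
G(17) = mex{1,0,1,0} = 2
G(18) = mex{2,1,2,1} = 0
G(19) = mex{0,2,0,2} = 1
G(20) = mex{1,0,1,0} = 2
Stack A: G(13) = 1.
Stack B: G(13) = 1.
Stack C: G(20) = 2.
Combined Grundy value = 1 ⊕ 1 ⊕ 2 = 2.
A winning move leaves total XOR = 0, i.e. changes one component's Grundy value g to g ⊕ X where X is the current total.
Stack A: need g' = 1⊕2 = 3. Options: 13−1→G=0, 13−2→G=2, 13−4→G=0, 13−5→G=2. Hits: 0.
Stack B: need g' = 1⊕2 = 3. Options: 13−1→G=0, 13−2→G=2, 13−4→G=0, 13−5→G=2. Hits: 0.
Stack C: need g' = 2⊕2 = 0. Options: 20−1→G=1, 20−2→G=0, 20−4→G=1, 20−5→G=0. Hits: 2.

2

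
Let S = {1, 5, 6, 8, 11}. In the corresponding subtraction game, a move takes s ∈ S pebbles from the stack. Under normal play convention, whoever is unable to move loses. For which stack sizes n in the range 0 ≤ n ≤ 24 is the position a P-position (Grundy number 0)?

G(0) = 0
G(1) = mex{0} = 1
G(2) = mex{1} = 0
G(3) = mex{0} = 1
G(4) = mex{1} = 0
G(5) = mex{0,0} = 1
G(6) = mex{1,1,0} = 2
G(7) = mex{2,0,1} = 3
G(8) = mex{3,1,0,0} = 2
G(9) = mex{2,0,1,1} = 3
G(10) = mex{3,1,0,0} = 2
G(11) = mex{2,2,1,1,0} = 3
G(12) = mex{3,3,2,0,1} = 4
G(13) = mex{4,2,3,1,0} = 5
G(14) = mex{5,3,2,2,1} = 0
G(15) = mex{0,2,3,3,0} = 1
G(16) = mex{1,3,2,2,1} = 0
G(17) = mex{0,4,3,3,2} = 1
G(18) = mex{1,5,4,2,3} = 0
G(19) = mex{0,0,5,3,2} = 1
G(20) = mex{1,1,0,4,3} = 2
G(21) = mex{2,0,1,5,2} = 3
G(22) = mex{3,1,0,0,3} = 2
G(23) = mex{2,0,1,1,4} = 3
G(24) = mex{3,1,0,0,5} = 2
P-positions are exactly the n with G(n) = 0.

0, 2, 4, 14, 16, 18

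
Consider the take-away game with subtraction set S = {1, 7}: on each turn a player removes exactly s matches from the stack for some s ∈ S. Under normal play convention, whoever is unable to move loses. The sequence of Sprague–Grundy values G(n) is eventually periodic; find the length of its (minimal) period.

2

G(0) = 0
G(1) = mex{0} = 1
G(2) = mex{1} = 0
G(3) = mex{0} = 1
G(4) = mex{1} = 0
G(5) = mex{0} = 1
G(6) = mex{1} = 0
G(7) = mex{0,0} = 1
G(8) = mex{1,1} = 0
G(9) = mex{0,0} = 1
G(10) = mex{1,1} = 0
G(11) = mex{0,0} = 1
G(12) = mex{1,1} = 0
G(13) = mex{0,0} = 1
G(14) = mex{1,1} = 0
G(n+2) = G(n) holds for n = 0,…,6 (a full window of length max(S) = 7), so the sequence is purely periodic with period 2.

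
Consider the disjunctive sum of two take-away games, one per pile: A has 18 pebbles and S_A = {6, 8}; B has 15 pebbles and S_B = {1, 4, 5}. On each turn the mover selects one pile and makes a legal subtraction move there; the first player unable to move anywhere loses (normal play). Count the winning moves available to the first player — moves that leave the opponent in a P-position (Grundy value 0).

1

Pile A, S = {6, 8}:
G(0) = 0
G(1) = mex{} = 0
G(2) = mex{} = 0
G(3) = mex{} = 0
G(4) = mex{} = 0
G(5) = mex{} = 0
G(6) = mex{0} = 1
G(7) = mex{0} = 1
G(8) = mex{0,0} = 1
G(9) = mex{0,0} = 1
G(10) = mex{0,0} = 1
G(11) = mex{0,0} = 1
G(12) = mex{1,0} = 2
G(13) = mex{1,0} = 2
G(14) = mex{1,1} = 0
G(15) = mex{1,1} = 0
G(16) = mex{1,1} = 0
G(17) = mex{1,1} = 0
G(18) = mex{2,1} = 0
G_A(18) = 0.
Pile B, S = {1, 4, 5}:
n :  0  1  2  3  4  5  6  7  8  9 10 11 12 13 14 15
G :  0  1  0  1  2  3  2  3  0  1  0  1  2  3  2  3
G_B(15) = 3.
Combined Grundy value = 0 ⊕ 3 = 3.
A winning move leaves total XOR = 0, i.e. changes one component's Grundy value g to g ⊕ X where X is the current total.
Pile A: need g' = 0⊕3 = 3. Options: 18−6→G=2, 18−8→G=1. Hits: 0.
Pile B: need g' = 3⊕3 = 0. Options: 15−1→G=2, 15−4→G=1, 15−5→G=0. Hits: 1.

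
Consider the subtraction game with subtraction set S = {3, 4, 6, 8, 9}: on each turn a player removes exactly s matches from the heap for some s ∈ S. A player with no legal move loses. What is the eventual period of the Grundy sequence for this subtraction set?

12

G(0) = 0
G(1) = mex{} = 0
G(2) = mex{} = 0
G(3) = mex{0} = 1
G(4) = mex{0,0} = 1
G(5) = mex{0,0} = 1
G(6) = mex{1,0,0} = 2
G(7) = mex{1,1,0} = 2
G(8) = mex{1,1,0,0} = 2
G(9) = mex{2,1,1,0,0} = 3
G(10) = mex{2,2,1,0,0} = 3
G(11) = mex{2,2,1,1,0} = 3
G(12) = mex{3,2,2,1,1} = 0
G(13) = mex{3,3,2,1,1} = 0
G(14) = mex{3,3,2,2,1} = 0
G(15) = mex{0,3,3,2,2} = 1
G(16) = mex{0,0,3,2,2} = 1
G(17) = mex{0,0,3,3,2} = 1
G(18) = mex{1,0,0,3,3} = 2
G(19) = mex{1,1,0,3,3} = 2
G(20) = mex{1,1,0,0,3} = 2
G(21) = mex{2,1,1,0,0} = 3
G(22) = mex{2,2,1,0,0} = 3
G(23) = mex{2,2,1,1,0} = 3
G(24) = mex{3,2,2,1,1} = 0
G(25) = mex{3,3,2,1,1} = 0
G(n+12) = G(n) holds for n = 0,…,8 (a full window of length max(S) = 9), so the sequence is purely periodic with period 12.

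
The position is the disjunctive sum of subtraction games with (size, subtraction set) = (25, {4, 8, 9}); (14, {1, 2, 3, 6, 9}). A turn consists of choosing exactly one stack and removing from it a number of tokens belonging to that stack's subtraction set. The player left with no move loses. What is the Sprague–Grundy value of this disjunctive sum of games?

1

Stack A, S = {4, 8, 9}:
n :  0  1  2  3  4  5  6  7  8  9 10 11 12 13 14 15 16 17 18 19 20 21 22 23 24 25
G :  0  0  0  0  1  1  1  1  2  2  2  2  3  0  0  0  0  1  1  1  1  2  2  2  2  3
G_A(25) = 3.
Stack B, S = {1, 2, 3, 6, 9}:
G(0) = 0
G(1) = mex{0} = 1
G(2) = mex{1,0} = 2
G(3) = mex{2,1,0} = 3
G(4) = mex{3,2,1} = 0
G(5) = mex{0,3,2} = 1
G(6) = mex{1,0,3,0} = 2
G(7) = mex{2,1,0,1} = 3
G(8) = mex{3,2,1,2} = 0
G(9) = mex{0,3,2,3,0} = 1
G(10) = mex{1,0,3,0,1} = 2
G(11) = mex{2,1,0,1,2} = 3
G(12) = mex{3,2,1,2,3} = 0
G(13) = mex{0,3,2,3,0} = 1
G(14) = mex{1,0,3,0,1} = 2
G_B(14) = 2.
Combined Grundy value = 3 ⊕ 2 = 1.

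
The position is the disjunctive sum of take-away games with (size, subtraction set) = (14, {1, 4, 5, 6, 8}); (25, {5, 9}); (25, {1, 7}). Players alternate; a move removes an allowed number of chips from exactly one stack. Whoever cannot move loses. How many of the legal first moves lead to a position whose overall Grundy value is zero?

0

Stack A, S = {1, 4, 5, 6, 8}:
G(0) = 0
G(1) = mex{0} = 1
G(2) = mex{1} = 0
G(3) = mex{0} = 1
G(4) = mex{1,0} = 2
G(5) = mex{2,1,0} = 3
G(6) = mex{3,0,1,0} = 2
G(7) = mex{2,1,0,1} = 3
G(8) = mex{3,2,1,0,0} = 4
G(9) = mex{4,3,2,1,1} = 0
G(10) = mex{0,2,3,2,0} = 1
G(11) = mex{1,3,2,3,1} = 0
G(12) = mex{0,4,3,2,2} = 1
G(13) = mex{1,0,4,3,3} = 2
G(14) = mex{2,1,0,4,2} = 3
G_A(14) = 3.
Stack B, S = {5, 9}:
G(0) = 0
G(1) = mex{} = 0
G(2) = mex{} = 0
G(3) = mex{} = 0
G(4) = mex{} = 0
G(5) = mex{0} = 1
G(6) = mex{0} = 1
G(7) = mex{0} = 1
G(8) = mex{0} = 1
G(9) = mex{0,0} = 1
G(10) = mex{1,0} = 2
G(11) = mex{1,0} = 2
G(12) = mex{1,0} = 2
G(13) = mex{1,0} = 2
G(14) = mex{1,1} = 0
G(15) = mex{2,1} = 0
G(16) = mex{2,1} = 0
G(17) = mex{2,1} = 0
G(18) = mex{2,1} = 0
G(19) = mex{0,2} = 1
G(20) = mex{0,2} = 1
G(21) = mex{0,2} = 1
G(22) = mex{0,2} = 1
G(23) = mex{0,0} = 1
G(24) = mex{1,0} = 2
G(25) = mex{1,0} = 2
G_B(25) = 2.
Stack C, S = {1, 7}:
G(0) = 0
G(1) = mex{0} = 1
G(2) = mex{1} = 0
G(3) = mex{0} = 1
G(4) = mex{1} = 0
G(5) = mex{0} = 1
G(6) = mex{1} = 0
G(7) = mex{0,0} = 1
G(8) = mex{1,1} = 0
G(9) = mex{0,0} = 1
G(10) = mex{1,1} = 0
G(11) = mex{0,0} = 1
G(12) = mex{1,1} = 0
G(13) = mex{0,0} = 1
G(14) = mex{1,1} = 0
G(15) = mex{0,0} = 1
G(16) = mex{1,1} = 0
G(17) = mex{0,0} = 1
G(18) = mex{1,1} = 0
G(19) = mex{0,0} = 1
G(20) = mex{1,1} = 0
G(21) = mex{0,0} = 1
G(22) = mex{1,1} = 0
G(23) = mex{0,0} = 1
G(24) = mex{1,1} = 0
G(25) = mex{0,0} = 1
G_C(25) = 1.
Combined Grundy value = 3 ⊕ 2 ⊕ 1 = 0.
A winning move leaves total XOR = 0, i.e. changes one component's Grundy value g to g ⊕ X where X is the current total.
Stack A: target g' = 3⊕0 = 3, but every legal move changes the Grundy value (mex property), so 0 moves.
Stack B: target g' = 2⊕0 = 2, but every legal move changes the Grundy value (mex property), so 0 moves.
Stack C: target g' = 1⊕0 = 1, but every legal move changes the Grundy value (mex property), so 0 moves.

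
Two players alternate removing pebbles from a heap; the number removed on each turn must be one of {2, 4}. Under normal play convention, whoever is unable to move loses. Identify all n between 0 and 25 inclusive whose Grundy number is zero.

0, 1, 6, 7, 12, 13, 18, 19, 24, 25

G(0) = 0
G(1) = mex{} = 0
G(2) = mex{0} = 1
G(3) = mex{0} = 1
G(4) = mex{1,0} = 2
G(5) = mex{1,0} = 2
G(6) = mex{2,1} = 0
G(7) = mex{2,1} = 0
G(8) = mex{0,2} = 1
G(9) = mex{0,2} = 1
G(10) = mex{1,0} = 2
G(11) = mex{1,0} = 2
G(12) = mex{2,1} = 0
G(13) = mex{2,1} = 0
G(14) = mex{0,2} = 1
G(15) = mex{0,2} = 1
G(16) = mex{1,0} = 2
G(17) = mex{1,0} = 2
G(18) = mex{2,1} = 0
G(19) = mex{2,1} = 0
G(20) = mex{0,2} = 1
G(21) = mex{0,2} = 1
G(22) = mex{1,0} = 2
G(23) = mex{1,0} = 2
G(24) = mex{2,1} = 0
G(25) = mex{2,1} = 0
P-positions are exactly the n with G(n) = 0.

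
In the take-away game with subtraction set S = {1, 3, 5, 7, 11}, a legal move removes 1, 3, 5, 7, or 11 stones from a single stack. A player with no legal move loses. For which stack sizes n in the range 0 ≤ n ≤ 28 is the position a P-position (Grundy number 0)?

G(0) = 0
G(1) = mex{0} = 1
G(2) = mex{1} = 0
G(3) = mex{0,0} = 1
G(4) = mex{1,1} = 0
G(5) = mex{0,0,0} = 1
G(6) = mex{1,1,1} = 0
G(7) = mex{0,0,0,0} = 1
G(8) = mex{1,1,1,1} = 0
G(9) = mex{0,0,0,0} = 1
G(10) = mex{1,1,1,1} = 0
G(11) = mex{0,0,0,0,0} = 1
G(12) = mex{1,1,1,1,1} = 0
G(13) = mex{0,0,0,0,0} = 1
G(14) = mex{1,1,1,1,1} = 0
G(15) = mex{0,0,0,0,0} = 1
G(16) = mex{1,1,1,1,1} = 0
G(17) = mex{0,0,0,0,0} = 1
G(18) = mex{1,1,1,1,1} = 0
G(19) = mex{0,0,0,0,0} = 1
G(20) = mex{1,1,1,1,1} = 0
G(21) = mex{0,0,0,0,0} = 1
G(22) = mex{1,1,1,1,1} = 0
G(23) = mex{0,0,0,0,0} = 1
G(24) = mex{1,1,1,1,1} = 0
G(25) = mex{0,0,0,0,0} = 1
G(26) = mex{1,1,1,1,1} = 0
G(27) = mex{0,0,0,0,0} = 1
G(28) = mex{1,1,1,1,1} = 0
P-positions are exactly the n with G(n) = 0.

0, 2, 4, 6, 8, 10, 12, 14, 16, 18, 20, 22, 24, 26, 28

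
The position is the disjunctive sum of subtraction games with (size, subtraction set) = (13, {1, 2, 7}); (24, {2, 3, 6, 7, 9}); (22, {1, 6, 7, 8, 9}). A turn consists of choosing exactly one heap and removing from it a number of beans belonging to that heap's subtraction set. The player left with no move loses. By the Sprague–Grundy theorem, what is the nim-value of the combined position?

Heap A, S = {1, 2, 7}:
G(0) = 0
G(1) = mex{0} = 1
G(2) = mex{1,0} = 2
G(3) = mex{2,1} = 0
G(4) = mex{0,2} = 1
G(5) = mex{1,0} = 2
G(6) = mex{2,1} = 0
G(7) = mex{0,2,0} = 1
G(8) = mex{1,0,1} = 2
G(9) = mex{2,1,2} = 0
G(10) = mex{0,2,0} = 1
G(11) = mex{1,0,1} = 2
G(12) = mex{2,1,2} = 0
G(13) = mex{0,2,0} = 1
G_A(13) = 1.
Heap B, S = {2, 3, 6, 7, 9}:
G(0) = 0
G(1) = mex{} = 0
G(2) = mex{0} = 1
G(3) = mex{0,0} = 1
G(4) = mex{1,0} = 2
G(5) = mex{1,1} = 0
G(6) = mex{2,1,0} = 3
G(7) = mex{0,2,0,0} = 1
G(8) = mex{3,0,1,0} = 2
G(9) = mex{1,3,1,1,0} = 2
G(10) = mex{2,1,2,1,0} = 3
G(11) = mex{2,2,0,2,1} = 3
G(12) = mex{3,2,3,0,1} = 4
G(13) = mex{3,3,1,3,2} = 0
G(14) = mex{4,3,2,1,0} = 5
G(15) = mex{0,4,2,2,3} = 1
G(16) = mex{5,0,3,2,1} = 4
G(17) = mex{1,5,3,3,2} = 0
G(18) = mex{4,1,4,3,2} = 0
G(19) = mex{0,4,0,4,3} = 1
G(20) = mex{0,0,5,0,3} = 1
G(21) = mex{1,0,1,5,4} = 2
G(22) = mex{1,1,4,1,0} = 2
G(23) = mex{2,1,0,4,5} = 3
G(24) = mex{2,2,0,0,1} = 3
G_B(24) = 3.
Heap C, S = {1, 6, 7, 8, 9}:
n :  0  1  2  3  4  5  6  7  8  9 10 11 12 13 14 15 16 17 18 19 20 21 22
G :  0  1  0  1  0  1  2  3  2  3  2  3  4  5  0  1  0  1  0  1  2  3  2
G_C(22) = 2.
Combined Grundy value = 1 ⊕ 3 ⊕ 2 = 0.

0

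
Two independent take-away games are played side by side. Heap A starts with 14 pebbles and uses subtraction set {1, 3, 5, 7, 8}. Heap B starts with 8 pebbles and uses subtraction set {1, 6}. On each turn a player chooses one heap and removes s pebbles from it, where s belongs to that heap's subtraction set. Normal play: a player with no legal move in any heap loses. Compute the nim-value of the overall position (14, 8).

Heap A, S = {1, 3, 5, 7, 8}:
n :  0  1  2  3  4  5  6  7  8  9 10 11 12 13 14
G :  0  1  0  1  0  1  0  1  2  3  2  3  2  3  2
G_A(14) = 2.
Heap B, S = {1, 6}:
G(0) = 0
G(1) = mex{0} = 1
G(2) = mex{1} = 0
G(3) = mex{0} = 1
G(4) = mex{1} = 0
G(5) = mex{0} = 1
G(6) = mex{1,0} = 2
G(7) = mex{2,1} = 0
G(8) = mex{0,0} = 1
G_B(8) = 1.
Combined Grundy value = 2 ⊕ 1 = 3.

3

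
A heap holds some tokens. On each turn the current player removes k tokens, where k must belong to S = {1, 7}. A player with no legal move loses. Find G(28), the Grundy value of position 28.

G(0) = 0
G(1) = mex{0} = 1
G(2) = mex{1} = 0
G(3) = mex{0} = 1
G(4) = mex{1} = 0
G(5) = mex{0} = 1
G(6) = mex{1} = 0
G(7) = mex{0,0} = 1
G(8) = mex{1,1} = 0
G(9) = mex{0,0} = 1
G(10) = mex{1,1} = 0
G(11) = mex{0,0} = 1
G(12) = mex{1,1} = 0
G(13) = mex{0,0} = 1
G(14) = mex{1,1} = 0
G(15) = mex{0,0} = 1
G(16) = mex{1,1} = 0
G(17) = mex{0,0} = 1
G(18) = mex{1,1} = 0
G(19) = mex{0,0} = 1
G(20) = mex{1,1} = 0
G(21) = mex{0,0} = 1
G(22) = mex{1,1} = 0
G(23) = mex{0,0} = 1
G(24) = mex{1,1} = 0
G(25) = mex{0,0} = 1
G(26) = mex{1,1} = 0
G(27) = mex{0,0} = 1
G(28) = mex{1,1} = 0

0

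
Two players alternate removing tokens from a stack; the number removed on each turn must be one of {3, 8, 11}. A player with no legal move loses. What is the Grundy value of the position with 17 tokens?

G(0) = 0
G(1) = mex{} = 0
G(2) = mex{} = 0
G(3) = mex{0} = 1
G(4) = mex{0} = 1
G(5) = mex{0} = 1
G(6) = mex{1} = 0
G(7) = mex{1} = 0
G(8) = mex{1,0} = 2
G(9) = mex{0,0} = 1
G(10) = mex{0,0} = 1
G(11) = mex{2,1,0} = 3
G(12) = mex{1,1,0} = 2
G(13) = mex{1,1,0} = 2
G(14) = mex{3,0,1} = 2
G(15) = mex{2,0,1} = 3
G(16) = mex{2,2,1} = 0
G(17) = mex{2,1,0} = 3

3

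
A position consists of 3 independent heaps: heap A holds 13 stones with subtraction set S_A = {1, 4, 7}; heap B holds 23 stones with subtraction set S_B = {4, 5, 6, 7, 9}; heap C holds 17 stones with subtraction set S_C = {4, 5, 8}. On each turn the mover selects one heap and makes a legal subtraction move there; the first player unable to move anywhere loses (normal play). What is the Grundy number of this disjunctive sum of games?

Heap A, S = {1, 4, 7}:
G(0) = 0
G(1) = mex{0} = 1
G(2) = mex{1} = 0
G(3) = mex{0} = 1
G(4) = mex{1,0} = 2
G(5) = mex{2,1} = 0
G(6) = mex{0,0} = 1
G(7) = mex{1,1,0} = 2
G(8) = mex{2,2,1} = 0
G(9) = mex{0,0,0} = 1
G(10) = mex{1,1,1} = 0
G(11) = mex{0,2,2} = 1
G(12) = mex{1,0,0} = 2
G(13) = mex{2,1,1} = 0
G_A(13) = 0.
Heap B, S = {4, 5, 6, 7, 9}:
G(0) = 0
G(1) = mex{} = 0
G(2) = mex{} = 0
G(3) = mex{} = 0
G(4) = mex{0} = 1
G(5) = mex{0,0} = 1
G(6) = mex{0,0,0} = 1
G(7) = mex{0,0,0,0} = 1
G(8) = mex{1,0,0,0} = 2
G(9) = mex{1,1,0,0,0} = 2
G(10) = mex{1,1,1,0,0} = 2
G(11) = mex{1,1,1,1,0} = 2
G(12) = mex{2,1,1,1,0} = 3
G(13) = mex{2,2,1,1,1} = 0
G(14) = mex{2,2,2,1,1} = 0
G(15) = mex{2,2,2,2,1} = 0
G(16) = mex{3,2,2,2,1} = 0
G(17) = mex{0,3,2,2,2} = 1
G(18) = mex{0,0,3,2,2} = 1
G(19) = mex{0,0,0,3,2} = 1
G(20) = mex{0,0,0,0,2} = 1
G(21) = mex{1,0,0,0,3} = 2
G(22) = mex{1,1,0,0,0} = 2
G(23) = mex{1,1,1,0,0} = 2
G_B(23) = 2.
Heap C, S = {4, 5, 8}:
G(0) = 0
G(1) = mex{} = 0
G(2) = mex{} = 0
G(3) = mex{} = 0
G(4) = mex{0} = 1
G(5) = mex{0,0} = 1
G(6) = mex{0,0} = 1
G(7) = mex{0,0} = 1
G(8) = mex{1,0,0} = 2
G(9) = mex{1,1,0} = 2
G(10) = mex{1,1,0} = 2
G(11) = mex{1,1,0} = 2
G(12) = mex{2,1,1} = 0
G(13) = mex{2,2,1} = 0
G(14) = mex{2,2,1} = 0
G(15) = mex{2,2,1} = 0
G(16) = mex{0,2,2} = 1
G(17) = mex{0,0,2} = 1
G_C(17) = 1.
Combined Grundy value = 0 ⊕ 2 ⊕ 1 = 3.

3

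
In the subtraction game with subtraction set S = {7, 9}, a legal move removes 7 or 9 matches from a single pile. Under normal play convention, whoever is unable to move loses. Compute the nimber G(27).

1

n :  0  1  2  3  4  5  6  7  8  9 10 11 12 13 14 15 16 17 18 19 20 21 22 23 24 25 26 27
G :  0  0  0  0  0  0  0  1  1  1  1  1  1  1  2  2  0  0  0  0  0  0  0  1  1  1  1  1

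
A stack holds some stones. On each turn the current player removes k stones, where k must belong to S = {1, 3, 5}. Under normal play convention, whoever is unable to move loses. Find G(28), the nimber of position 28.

n :  0  1  2  3  4  5  6  7  8  9 10 11 12 13 14 15 16 17 18 19 20 21 22 23 24 25 26 27 28
G :  0  1  0  1  0  1  0  1  0  1  0  1  0  1  0  1  0  1  0  1  0  1  0  1  0  1  0  1  0

0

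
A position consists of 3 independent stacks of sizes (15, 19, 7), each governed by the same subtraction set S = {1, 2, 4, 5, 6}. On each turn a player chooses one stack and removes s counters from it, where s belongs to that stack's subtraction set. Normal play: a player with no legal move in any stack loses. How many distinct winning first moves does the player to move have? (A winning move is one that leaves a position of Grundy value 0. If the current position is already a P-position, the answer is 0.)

All stacks use S = {1, 2, 4, 5, 6}:
G(0) = 0
G(1) = mex{0} = 1
G(2) = mex{1,0} = 2
G(3) = mex{2,1} = 0
G(4) = mex{0,2,0} = 1
G(5) = mex{1,0,1,0} = 2
G(6) = mex{2,1,2,1,0} = 3
G(7) = mex{3,2,0,2,1} = 4
G(8) = mex{4,3,1,0,2} = 5
G(9) = mex{5,4,2,1,0} = 3
G(10) = mex{3,5,3,2,1} = 0
G(11) = mex{0,3,4,3,2} = 1
G(12) = mex{1,0,5,4,3} = 2
G(13) = mex{2,1,3,5,4} = 0
G(14) = mex{0,2,0,3,5} = 1
G(15) = mex{1,0,1,0,3} = 2
G(16) = mex{2,1,2,1,0} = 3
G(17) = mex{3,2,0,2,1} = 4
G(18) = mex{4,3,1,0,2} = 5
G(19) = mex{5,4,2,1,0} = 3
Stack A: G(15) = 2.
Stack B: G(19) = 3.
Stack C: G(7) = 4.
Combined Grundy value = 2 ⊕ 3 ⊕ 4 = 5.
A winning move leaves total XOR = 0, i.e. changes one component's Grundy value g to g ⊕ X where X is the current total.
Stack A: need g' = 2⊕5 = 7. Options: 15−1→G=1, 15−2→G=0, 15−4→G=1, 15−5→G=0, 15−6→G=3. Hits: 0.
Stack B: need g' = 3⊕5 = 6. Options: 19−1→G=5, 19−2→G=4, 19−4→G=2, 19−5→G=1, 19−6→G=0. Hits: 0.
Stack C: need g' = 4⊕5 = 1. Options: 7−1→G=3, 7−2→G=2, 7−4→G=0, 7−5→G=2, 7−6→G=1. Hits: 1.

1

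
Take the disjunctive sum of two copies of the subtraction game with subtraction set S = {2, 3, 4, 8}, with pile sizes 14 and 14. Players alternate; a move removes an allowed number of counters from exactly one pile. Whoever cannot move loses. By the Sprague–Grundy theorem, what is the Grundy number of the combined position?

0

All piles use S = {2, 3, 4, 8}:
G(0) = 0
G(1) = mex{} = 0
G(2) = mex{0} = 1
G(3) = mex{0,0} = 1
G(4) = mex{1,0,0} = 2
G(5) = mex{1,1,0} = 2
G(6) = mex{2,1,1} = 0
G(7) = mex{2,2,1} = 0
G(8) = mex{0,2,2,0} = 1
G(9) = mex{0,0,2,0} = 1
G(10) = mex{1,0,0,1} = 2
G(11) = mex{1,1,0,1} = 2
G(12) = mex{2,1,1,2} = 0
G(13) = mex{2,2,1,2} = 0
G(14) = mex{0,2,2,0} = 1
Pile A: G(14) = 1.
Pile B: G(14) = 1.
Combined Grundy value = 1 ⊕ 1 = 0.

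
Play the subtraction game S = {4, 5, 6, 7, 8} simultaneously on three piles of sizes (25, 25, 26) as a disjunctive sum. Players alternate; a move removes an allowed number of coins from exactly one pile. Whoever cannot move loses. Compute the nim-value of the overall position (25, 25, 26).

0

All piles use S = {4, 5, 6, 7, 8}:
n :  0  1  2  3  4  5  6  7  8  9 10 11 12 13 14 15 16 17 18 19 20 21 22 23 24 25 26
G :  0  0  0  0  1  1  1  1  2  2  2  2  0  0  0  0  1  1  1  1  2  2  2  2  0  0  0
Pile A: G(25) = 0.
Pile B: G(25) = 0.
Pile C: G(26) = 0.
Combined Grundy value = 0 ⊕ 0 ⊕ 0 = 0.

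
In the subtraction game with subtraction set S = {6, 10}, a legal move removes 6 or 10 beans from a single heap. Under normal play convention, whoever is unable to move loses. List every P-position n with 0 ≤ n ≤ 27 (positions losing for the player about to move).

G(0) = 0
G(1) = mex{} = 0
G(2) = mex{} = 0
G(3) = mex{} = 0
G(4) = mex{} = 0
G(5) = mex{} = 0
G(6) = mex{0} = 1
G(7) = mex{0} = 1
G(8) = mex{0} = 1
G(9) = mex{0} = 1
G(10) = mex{0,0} = 1
G(11) = mex{0,0} = 1
G(12) = mex{1,0} = 2
G(13) = mex{1,0} = 2
G(14) = mex{1,0} = 2
G(15) = mex{1,0} = 2
G(16) = mex{1,1} = 0
G(17) = mex{1,1} = 0
G(18) = mex{2,1} = 0
G(19) = mex{2,1} = 0
G(20) = mex{2,1} = 0
G(21) = mex{2,1} = 0
G(22) = mex{0,2} = 1
G(23) = mex{0,2} = 1
G(24) = mex{0,2} = 1
G(25) = mex{0,2} = 1
G(26) = mex{0,0} = 1
G(27) = mex{0,0} = 1
P-positions are exactly the n with G(n) = 0.

0, 1, 2, 3, 4, 5, 16, 17, 18, 19, 20, 21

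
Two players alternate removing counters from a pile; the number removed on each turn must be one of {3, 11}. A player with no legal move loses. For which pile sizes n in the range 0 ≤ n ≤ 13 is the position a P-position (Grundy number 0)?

0, 1, 2, 6, 7, 8

n :  0  1  2  3  4  5  6  7  8  9 10 11 12 13
G :  0  0  0  1  1  1  0  0  0  1  1  1  2  2
P-positions are exactly the n with G(n) = 0.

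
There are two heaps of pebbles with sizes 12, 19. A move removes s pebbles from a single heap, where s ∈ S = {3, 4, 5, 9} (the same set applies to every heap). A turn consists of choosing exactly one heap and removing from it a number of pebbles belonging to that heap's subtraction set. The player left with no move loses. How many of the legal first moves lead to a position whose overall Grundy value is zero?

All heaps use S = {3, 4, 5, 9}:
n :  0  1  2  3  4  5  6  7  8  9 10 11 12 13 14 15 16 17 18 19
G :  0  0  0  1  1  1  2  2  0  3  3  1  4  2  0  0  0  1  1  1
Heap A: G(12) = 4.
Heap B: G(19) = 1.
Combined Grundy value = 4 ⊕ 1 = 5.
A winning move leaves total XOR = 0, i.e. changes one component's Grundy value g to g ⊕ X where X is the current total.
Heap A: need g' = 4⊕5 = 1. Options: 12−3→G=3, 12−4→G=0, 12−5→G=2, 12−9→G=1. Hits: 1.
Heap B: need g' = 1⊕5 = 4. Options: 19−3→G=0, 19−4→G=0, 19−5→G=0, 19−9→G=3. Hits: 0.

1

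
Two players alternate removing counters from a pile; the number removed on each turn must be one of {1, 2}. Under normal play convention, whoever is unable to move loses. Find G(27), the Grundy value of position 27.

0

n :  0  1  2  3  4  5  6  7  8  9 10 11 12 13 14 15 16 17 18 19 20 21 22 23 24 25 26 27
G :  0  1  2  0  1  2  0  1  2  0  1  2  0  1  2  0  1  2  0  1  2  0  1  2  0  1  2  0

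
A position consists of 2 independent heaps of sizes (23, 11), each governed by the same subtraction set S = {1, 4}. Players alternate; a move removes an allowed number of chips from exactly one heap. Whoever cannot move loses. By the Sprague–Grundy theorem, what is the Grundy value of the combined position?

All heaps use S = {1, 4}:
G(0) = 0
G(1) = mex{0} = 1
G(2) = mex{1} = 0
G(3) = mex{0} = 1
G(4) = mex{1,0} = 2
G(5) = mex{2,1} = 0
G(6) = mex{0,0} = 1
G(7) = mex{1,1} = 0
G(8) = mex{0,2} = 1
G(9) = mex{1,0} = 2
G(10) = mex{2,1} = 0
G(11) = mex{0,0} = 1
G(12) = mex{1,1} = 0
G(13) = mex{0,2} = 1
G(14) = mex{1,0} = 2
G(15) = mex{2,1} = 0
G(16) = mex{0,0} = 1
G(17) = mex{1,1} = 0
G(18) = mex{0,2} = 1
G(19) = mex{1,0} = 2
G(20) = mex{2,1} = 0
G(21) = mex{0,0} = 1
G(22) = mex{1,1} = 0
G(23) = mex{0,2} = 1
Heap A: G(23) = 1.
Heap B: G(11) = 1.
Combined Grundy value = 1 ⊕ 1 = 0.

0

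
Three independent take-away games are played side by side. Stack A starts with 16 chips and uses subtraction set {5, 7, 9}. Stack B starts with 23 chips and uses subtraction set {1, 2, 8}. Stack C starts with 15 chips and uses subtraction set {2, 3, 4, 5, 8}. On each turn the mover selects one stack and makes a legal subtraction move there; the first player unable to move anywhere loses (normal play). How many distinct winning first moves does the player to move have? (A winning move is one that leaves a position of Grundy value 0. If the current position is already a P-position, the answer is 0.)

2

Stack A, S = {5, 7, 9}:
G(0) = 0
G(1) = mex{} = 0
G(2) = mex{} = 0
G(3) = mex{} = 0
G(4) = mex{} = 0
G(5) = mex{0} = 1
G(6) = mex{0} = 1
G(7) = mex{0,0} = 1
G(8) = mex{0,0} = 1
G(9) = mex{0,0,0} = 1
G(10) = mex{1,0,0} = 2
G(11) = mex{1,0,0} = 2
G(12) = mex{1,1,0} = 2
G(13) = mex{1,1,0} = 2
G(14) = mex{1,1,1} = 0
G(15) = mex{2,1,1} = 0
G(16) = mex{2,1,1} = 0
G_A(16) = 0.
Stack B, S = {1, 2, 8}:
n :  0  1  2  3  4  5  6  7  8  9 10 11 12 13 14 15 16 17 18 19 20 21 22 23
G :  0  1  2  0  1  2  0  1  2  0  1  2  0  1  2  0  1  2  0  1  2  0  1  2
G_B(23) = 2.
Stack C, S = {2, 3, 4, 5, 8}:
G(0) = 0
G(1) = mex{} = 0
G(2) = mex{0} = 1
G(3) = mex{0,0} = 1
G(4) = mex{1,0,0} = 2
G(5) = mex{1,1,0,0} = 2
G(6) = mex{2,1,1,0} = 3
G(7) = mex{2,2,1,1} = 0
G(8) = mex{3,2,2,1,0} = 4
G(9) = mex{0,3,2,2,0} = 1
G(10) = mex{4,0,3,2,1} = 5
G(11) = mex{1,4,0,3,1} = 2
G(12) = mex{5,1,4,0,2} = 3
G(13) = mex{2,5,1,4,2} = 0
G(14) = mex{3,2,5,1,3} = 0
G(15) = mex{0,3,2,5,0} = 1
G_C(15) = 1.
Combined Grundy value = 0 ⊕ 2 ⊕ 1 = 3.
A winning move leaves total XOR = 0, i.e. changes one component's Grundy value g to g ⊕ X where X is the current total.
Stack A: need g' = 0⊕3 = 3. Options: 16−5→G=2, 16−7→G=1, 16−9→G=1. Hits: 0.
Stack B: need g' = 2⊕3 = 1. Options: 23−1→G=1, 23−2→G=0, 23−8→G=0. Hits: 1.
Stack C: need g' = 1⊕3 = 2. Options: 15−2→G=0, 15−3→G=3, 15−4→G=2, 15−5→G=5, 15−8→G=0. Hits: 1.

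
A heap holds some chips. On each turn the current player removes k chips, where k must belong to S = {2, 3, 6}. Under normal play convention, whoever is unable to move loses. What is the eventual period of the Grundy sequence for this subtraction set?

9

G(0) = 0
G(1) = mex{} = 0
G(2) = mex{0} = 1
G(3) = mex{0,0} = 1
G(4) = mex{1,0} = 2
G(5) = mex{1,1} = 0
G(6) = mex{2,1,0} = 3
G(7) = mex{0,2,0} = 1
G(8) = mex{3,0,1} = 2
G(9) = mex{1,3,1} = 0
G(10) = mex{2,1,2} = 0
G(11) = mex{0,2,0} = 1
G(12) = mex{0,0,3} = 1
G(13) = mex{1,0,1} = 2
G(14) = mex{1,1,2} = 0
G(15) = mex{2,1,0} = 3
G(16) = mex{0,2,0} = 1
G(17) = mex{3,0,1} = 2
G(18) = mex{1,3,1} = 0
G(19) = mex{2,1,2} = 0
G(n+9) = G(n) holds for n = 0,…,5 (a full window of length max(S) = 6), so the sequence is purely periodic with period 9.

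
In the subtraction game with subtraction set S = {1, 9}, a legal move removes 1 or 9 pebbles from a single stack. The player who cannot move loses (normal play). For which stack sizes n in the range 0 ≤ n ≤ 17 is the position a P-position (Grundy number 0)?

n :  0  1  2  3  4  5  6  7  8  9 10 11 12 13 14 15 16 17
G :  0  1  0  1  0  1  0  1  0  1  0  1  0  1  0  1  0  1
P-positions are exactly the n with G(n) = 0.

0, 2, 4, 6, 8, 10, 12, 14, 16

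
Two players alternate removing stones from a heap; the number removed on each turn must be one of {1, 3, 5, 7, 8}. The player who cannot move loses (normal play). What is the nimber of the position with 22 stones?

1

G(0) = 0
G(1) = mex{0} = 1
G(2) = mex{1} = 0
G(3) = mex{0,0} = 1
G(4) = mex{1,1} = 0
G(5) = mex{0,0,0} = 1
G(6) = mex{1,1,1} = 0
G(7) = mex{0,0,0,0} = 1
G(8) = mex{1,1,1,1,0} = 2
G(9) = mex{2,0,0,0,1} = 3
G(10) = mex{3,1,1,1,0} = 2
G(11) = mex{2,2,0,0,1} = 3
G(12) = mex{3,3,1,1,0} = 2
G(13) = mex{2,2,2,0,1} = 3
G(14) = mex{3,3,3,1,0} = 2
G(15) = mex{2,2,2,2,1} = 0
G(16) = mex{0,3,3,3,2} = 1
G(17) = mex{1,2,2,2,3} = 0
G(18) = mex{0,0,3,3,2} = 1
G(19) = mex{1,1,2,2,3} = 0
G(20) = mex{0,0,0,3,2} = 1
G(21) = mex{1,1,1,2,3} = 0
G(22) = mex{0,0,0,0,2} = 1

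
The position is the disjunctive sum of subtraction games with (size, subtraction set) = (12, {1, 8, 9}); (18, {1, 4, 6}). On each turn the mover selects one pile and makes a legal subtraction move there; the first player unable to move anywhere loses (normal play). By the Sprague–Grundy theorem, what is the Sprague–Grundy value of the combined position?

Pile A, S = {1, 8, 9}:
G(0) = 0
G(1) = mex{0} = 1
G(2) = mex{1} = 0
G(3) = mex{0} = 1
G(4) = mex{1} = 0
G(5) = mex{0} = 1
G(6) = mex{1} = 0
G(7) = mex{0} = 1
G(8) = mex{1,0} = 2
G(9) = mex{2,1,0} = 3
G(10) = mex{3,0,1} = 2
G(11) = mex{2,1,0} = 3
G(12) = mex{3,0,1} = 2
G_A(12) = 2.
Pile B, S = {1, 4, 6}:
n :  0  1  2  3  4  5  6  7  8  9 10 11 12 13 14 15 16 17 18
G :  0  1  0  1  2  0  1  0  1  2  0  1  0  1  2  0  1  0  1
G_B(18) = 1.
Combined Grundy value = 2 ⊕ 1 = 3.

3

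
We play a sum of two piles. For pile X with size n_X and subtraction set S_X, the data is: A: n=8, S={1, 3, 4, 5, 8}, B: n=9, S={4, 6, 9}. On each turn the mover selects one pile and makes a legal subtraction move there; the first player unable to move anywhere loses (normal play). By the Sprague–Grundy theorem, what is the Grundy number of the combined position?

6

Pile A, S = {1, 3, 4, 5, 8}:
n : 0 1 2 3 4 5 6 7 8
G : 0 1 0 1 2 3 2 3 4
G_A(8) = 4.
Pile B, S = {4, 6, 9}:
n : 0 1 2 3 4 5 6 7 8 9
G : 0 0 0 0 1 1 1 1 2 2
G_B(9) = 2.
Combined Grundy value = 4 ⊕ 2 = 6.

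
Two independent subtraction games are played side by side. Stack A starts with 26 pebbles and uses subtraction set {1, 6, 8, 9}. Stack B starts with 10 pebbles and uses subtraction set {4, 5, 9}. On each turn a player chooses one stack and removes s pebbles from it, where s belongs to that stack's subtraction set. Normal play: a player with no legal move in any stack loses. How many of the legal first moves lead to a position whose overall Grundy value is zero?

0

Stack A, S = {1, 6, 8, 9}:
G(0) = 0
G(1) = mex{0} = 1
G(2) = mex{1} = 0
G(3) = mex{0} = 1
G(4) = mex{1} = 0
G(5) = mex{0} = 1
G(6) = mex{1,0} = 2
G(7) = mex{2,1} = 0
G(8) = mex{0,0,0} = 1
G(9) = mex{1,1,1,0} = 2
G(10) = mex{2,0,0,1} = 3
G(11) = mex{3,1,1,0} = 2
G(12) = mex{2,2,0,1} = 3
G(13) = mex{3,0,1,0} = 2
G(14) = mex{2,1,2,1} = 0
G(15) = mex{0,2,0,2} = 1
G(16) = mex{1,3,1,0} = 2
G(17) = mex{2,2,2,1} = 0
G(18) = mex{0,3,3,2} = 1
G(19) = mex{1,2,2,3} = 0
G(20) = mex{0,0,3,2} = 1
G(21) = mex{1,1,2,3} = 0
G(22) = mex{0,2,0,2} = 1
G(23) = mex{1,0,1,0} = 2
G(24) = mex{2,1,2,1} = 0
G(25) = mex{0,0,0,2} = 1
G(26) = mex{1,1,1,0} = 2
G_A(26) = 2.
Stack B, S = {4, 5, 9}:
G(0) = 0
G(1) = mex{} = 0
G(2) = mex{} = 0
G(3) = mex{} = 0
G(4) = mex{0} = 1
G(5) = mex{0,0} = 1
G(6) = mex{0,0} = 1
G(7) = mex{0,0} = 1
G(8) = mex{1,0} = 2
G(9) = mex{1,1,0} = 2
G(10) = mex{1,1,0} = 2
G_B(10) = 2.
Combined Grundy value = 2 ⊕ 2 = 0.
A winning move leaves total XOR = 0, i.e. changes one component's Grundy value g to g ⊕ X where X is the current total.
Stack A: target g' = 2⊕0 = 2, but every legal move changes the Grundy value (mex property), so 0 moves.
Stack B: target g' = 2⊕0 = 2, but every legal move changes the Grundy value (mex property), so 0 moves.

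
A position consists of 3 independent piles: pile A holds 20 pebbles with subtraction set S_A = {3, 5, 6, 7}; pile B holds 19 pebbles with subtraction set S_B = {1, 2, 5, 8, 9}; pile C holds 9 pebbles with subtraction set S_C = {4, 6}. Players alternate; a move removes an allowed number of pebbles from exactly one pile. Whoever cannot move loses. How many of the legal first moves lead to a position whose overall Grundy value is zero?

4

Pile A, S = {3, 5, 6, 7}:
n :  0  1  2  3  4  5  6  7  8  9 10 11 12 13 14 15 16 17 18 19 20
G :  0  0  0  1  1  1  2  2  2  3  0  0  0  1  1  1  2  2  2  3  0
G_A(20) = 0.
Pile B, S = {1, 2, 5, 8, 9}:
n :  0  1  2  3  4  5  6  7  8  9 10 11 12 13 14 15 16 17 18 19
G :  0  1  2  0  1  2  0  1  2  3  0  1  2  0  1  2  0  1  2  3
G_B(19) = 3.
Pile C, S = {4, 6}:
G(0) = 0
G(1) = mex{} = 0
G(2) = mex{} = 0
G(3) = mex{} = 0
G(4) = mex{0} = 1
G(5) = mex{0} = 1
G(6) = mex{0,0} = 1
G(7) = mex{0,0} = 1
G(8) = mex{1,0} = 2
G(9) = mex{1,0} = 2
G_C(9) = 2.
Combined Grundy value = 0 ⊕ 3 ⊕ 2 = 1.
A winning move leaves total XOR = 0, i.e. changes one component's Grundy value g to g ⊕ X where X is the current total.
Pile A: need g' = 0⊕1 = 1. Options: 20−3→G=2, 20−5→G=1, 20−6→G=1, 20−7→G=1. Hits: 3.
Pile B: need g' = 3⊕1 = 2. Options: 19−1→G=2, 19−2→G=1, 19−5→G=1, 19−8→G=1, 19−9→G=0. Hits: 1.
Pile C: need g' = 2⊕1 = 3. Options: 9−4→G=1, 9−6→G=0. Hits: 0.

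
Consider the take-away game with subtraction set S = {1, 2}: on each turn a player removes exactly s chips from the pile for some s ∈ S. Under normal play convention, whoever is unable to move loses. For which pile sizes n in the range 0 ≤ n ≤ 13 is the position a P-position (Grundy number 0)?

n :  0  1  2  3  4  5  6  7  8  9 10 11 12 13
G :  0  1  2  0  1  2  0  1  2  0  1  2  0  1
P-positions are exactly the n with G(n) = 0.

0, 3, 6, 9, 12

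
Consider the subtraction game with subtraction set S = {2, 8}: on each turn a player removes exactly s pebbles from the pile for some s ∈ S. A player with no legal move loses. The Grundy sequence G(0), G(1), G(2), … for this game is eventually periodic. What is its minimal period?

10

G(0) = 0
G(1) = mex{} = 0
G(2) = mex{0} = 1
G(3) = mex{0} = 1
G(4) = mex{1} = 0
G(5) = mex{1} = 0
G(6) = mex{0} = 1
G(7) = mex{0} = 1
G(8) = mex{1,0} = 2
G(9) = mex{1,0} = 2
G(10) = mex{2,1} = 0
G(11) = mex{2,1} = 0
G(12) = mex{0,0} = 1
G(13) = mex{0,0} = 1
G(14) = mex{1,1} = 0
G(15) = mex{1,1} = 0
G(16) = mex{0,2} = 1
G(17) = mex{0,2} = 1
G(18) = mex{1,0} = 2
G(19) = mex{1,0} = 2
G(20) = mex{2,1} = 0
G(21) = mex{2,1} = 0
G(n+10) = G(n) holds for n = 0,…,7 (a full window of length max(S) = 8), so the sequence is purely periodic with period 10.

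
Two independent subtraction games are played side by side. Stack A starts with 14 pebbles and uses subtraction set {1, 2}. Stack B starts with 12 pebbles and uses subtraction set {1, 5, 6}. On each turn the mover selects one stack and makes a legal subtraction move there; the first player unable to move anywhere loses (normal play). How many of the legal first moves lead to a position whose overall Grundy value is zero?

Stack A, S = {1, 2}:
n :  0  1  2  3  4  5  6  7  8  9 10 11 12 13 14
G :  0  1  2  0  1  2  0  1  2  0  1  2  0  1  2
G_A(14) = 2.
Stack B, S = {1, 5, 6}:
G(0) = 0
G(1) = mex{0} = 1
G(2) = mex{1} = 0
G(3) = mex{0} = 1
G(4) = mex{1} = 0
G(5) = mex{0,0} = 1
G(6) = mex{1,1,0} = 2
G(7) = mex{2,0,1} = 3
G(8) = mex{3,1,0} = 2
G(9) = mex{2,0,1} = 3
G(10) = mex{3,1,0} = 2
G(11) = mex{2,2,1} = 0
G(12) = mex{0,3,2} = 1
G_B(12) = 1.
Combined Grundy value = 2 ⊕ 1 = 3.
A winning move leaves total XOR = 0, i.e. changes one component's Grundy value g to g ⊕ X where X is the current total.
Stack A: need g' = 2⊕3 = 1. Options: 14−1→G=1, 14−2→G=0. Hits: 1.
Stack B: need g' = 1⊕3 = 2. Options: 12−1→G=0, 12−5→G=3, 12−6→G=2. Hits: 1.

2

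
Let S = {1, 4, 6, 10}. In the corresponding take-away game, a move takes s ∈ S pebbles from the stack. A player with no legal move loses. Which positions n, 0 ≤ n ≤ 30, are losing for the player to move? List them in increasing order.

0, 2, 5, 7, 14, 16, 19, 21, 28, 30

n :  0  1  2  3  4  5  6  7  8  9 10 11 12 13 14 15 16 17 18 19 20 21 22 23 24 25 26 27 28 29 30
G :  0  1  0  1  2  0  1  0  1  2  3  2  3  4  0  1  0  1  2  0  1  0  1  2  3  2  3  4  0  1  0
P-positions are exactly the n with G(n) = 0.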